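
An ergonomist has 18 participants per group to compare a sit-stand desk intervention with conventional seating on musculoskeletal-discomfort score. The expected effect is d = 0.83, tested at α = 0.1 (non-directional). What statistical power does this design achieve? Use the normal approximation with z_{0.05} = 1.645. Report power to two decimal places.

power ≈ 0.80

For two equal groups, power = Φ(d·√(n/2) − z_{α/2}).
d·√(n/2) = 0.83 × √(18/2) = 0.83 × 3.000 = 2.490.
z_β = 2.490 − 1.645 = 0.845.
Power = Φ(0.845) = 0.801.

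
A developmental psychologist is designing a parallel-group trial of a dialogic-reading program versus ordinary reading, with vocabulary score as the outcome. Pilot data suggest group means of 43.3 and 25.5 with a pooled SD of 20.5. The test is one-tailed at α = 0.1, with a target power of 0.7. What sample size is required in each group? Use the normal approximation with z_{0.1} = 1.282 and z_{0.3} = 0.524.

n = 9 per group

Cohen's d = |M₁ − M₂| / SD_pooled = |43.3 − 25.5| / 20.5 = 17.8 / 20.5 = 0.868.
For two independent groups with equal n: n = 2·((z_{α} + z_β) / d)².
z_{α} + z_β = 1.282 + 0.524 = 1.806.
n = 2 × (1.806 / 0.868)² = 2 × 2.081² = 2 × 4.33 = 8.7.
Round up to the next whole participant.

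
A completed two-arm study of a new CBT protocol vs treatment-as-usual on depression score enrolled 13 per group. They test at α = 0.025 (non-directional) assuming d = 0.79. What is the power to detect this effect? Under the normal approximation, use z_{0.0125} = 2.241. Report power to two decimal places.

power ≈ 0.41

For two equal groups, power = Φ(d·√(n/2) − z_{α/2}).
d·√(n/2) = 0.79 × √(13/2) = 0.79 × 2.550 = 2.014.
z_β = 2.014 − 2.241 = -0.227.
Power = Φ(-0.227) = 0.410.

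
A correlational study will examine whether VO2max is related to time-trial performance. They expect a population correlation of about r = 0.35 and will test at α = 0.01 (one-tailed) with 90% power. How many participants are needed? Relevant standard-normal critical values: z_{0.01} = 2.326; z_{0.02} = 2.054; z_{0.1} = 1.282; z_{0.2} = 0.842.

Fisher's z: C = ½·ln((1+r)/(1−r)) = ½·ln(2.0769) = 0.3654.
n = ((z_{α} + z_β)/C)² + 3.
(2.326 + 1.282) / 0.3654 = 3.608 / 0.3654 = 9.874.
n = 9.874² + 3 = 97.50 + 3 = 100.5.
Round up.

n = 101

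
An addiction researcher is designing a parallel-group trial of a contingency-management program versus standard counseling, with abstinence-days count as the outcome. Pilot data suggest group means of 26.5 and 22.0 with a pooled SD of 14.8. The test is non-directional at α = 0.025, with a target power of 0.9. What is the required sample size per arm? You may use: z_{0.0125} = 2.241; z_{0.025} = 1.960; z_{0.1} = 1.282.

n = 269 per group

Cohen's d = |M₁ − M₂| / SD_pooled = |26.5 − 22.0| / 14.8 = 4.5 / 14.8 = 0.304.
For two independent groups with equal n: n = 2·((z_{α/2} + z_β) / d)².
z_{α/2} + z_β = 2.241 + 1.282 = 3.523.
n = 2 × (3.523 / 0.304)² = 2 × 11.589² = 2 × 134.30 = 268.6.
Round up to the next whole participant.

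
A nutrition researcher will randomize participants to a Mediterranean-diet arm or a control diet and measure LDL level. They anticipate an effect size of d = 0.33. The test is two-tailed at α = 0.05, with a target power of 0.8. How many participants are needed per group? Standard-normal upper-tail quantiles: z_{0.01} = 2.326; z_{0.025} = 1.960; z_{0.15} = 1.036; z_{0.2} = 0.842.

For two independent groups with equal n: n = 2·((z_{α/2} + z_β) / d)².
z_{α/2} + z_β = 1.960 + 0.842 = 2.802.
n = 2 × (2.802 / 0.33)² = 2 × 8.491² = 2 × 72.10 = 144.2.
Round up to the next whole participant.

n = 145 per group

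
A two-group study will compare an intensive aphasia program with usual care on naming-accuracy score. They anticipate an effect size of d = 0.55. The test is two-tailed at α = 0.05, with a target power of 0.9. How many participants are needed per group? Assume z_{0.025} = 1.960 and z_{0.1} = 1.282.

For two independent groups with equal n: n = 2·((z_{α/2} + z_β) / d)².
z_{α/2} + z_β = 1.960 + 1.282 = 3.242.
n = 2 × (3.242 / 0.55)² = 2 × 5.895² = 2 × 34.75 = 69.5.
Round up to the next whole participant.

n = 70 per group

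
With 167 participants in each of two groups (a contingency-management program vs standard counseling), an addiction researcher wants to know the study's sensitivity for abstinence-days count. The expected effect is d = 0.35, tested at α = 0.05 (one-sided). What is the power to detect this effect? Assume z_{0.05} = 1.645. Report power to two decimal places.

For two equal groups, power = Φ(d·√(n/2) − z_{α}).
d·√(n/2) = 0.35 × √(167/2) = 0.35 × 9.138 = 3.198.
z_β = 3.198 − 1.645 = 1.553.
Power = Φ(1.553) = 0.940.

power ≈ 0.94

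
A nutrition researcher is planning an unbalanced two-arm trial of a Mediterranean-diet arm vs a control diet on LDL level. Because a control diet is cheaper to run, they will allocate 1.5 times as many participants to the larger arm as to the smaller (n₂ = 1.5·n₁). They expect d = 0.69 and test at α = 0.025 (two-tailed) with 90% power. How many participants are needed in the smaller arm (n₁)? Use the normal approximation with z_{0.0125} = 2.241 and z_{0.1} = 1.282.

With allocation ratio k = n₂/n₁ = 1.5, Var(x̄₁−x̄₂) = σ²(1/n₁ + 1/(k·n₁)) = σ²·(k+1)/(k·n₁).
So n₁ = (1 + 1/k)·((z_{α/2} + z_β)/d)² = 1.667 × (3.523/0.69)².
n₁ = 1.667 × 26.07 = 43.4.
Round up: n₁ = 44, giving n₂ = 1.5 × 44 = 66.

n₁ = 44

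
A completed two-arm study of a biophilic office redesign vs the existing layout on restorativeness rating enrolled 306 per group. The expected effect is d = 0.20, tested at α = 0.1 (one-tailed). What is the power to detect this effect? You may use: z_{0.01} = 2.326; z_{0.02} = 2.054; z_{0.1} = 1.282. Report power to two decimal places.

For two equal groups, power = Φ(d·√(n/2) − z_{α}).
d·√(n/2) = 0.20 × √(306/2) = 0.20 × 12.369 = 2.474.
z_β = 2.474 − 1.282 = 1.192.
Power = Φ(1.192) = 0.883.

power ≈ 0.88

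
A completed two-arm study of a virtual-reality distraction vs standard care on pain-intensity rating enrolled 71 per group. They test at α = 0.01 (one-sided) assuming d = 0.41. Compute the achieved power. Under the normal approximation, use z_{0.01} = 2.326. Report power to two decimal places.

power ≈ 0.55

For two equal groups, power = Φ(d·√(n/2) − z_{α}).
d·√(n/2) = 0.41 × √(71/2) = 0.41 × 5.958 = 2.443.
z_β = 2.443 − 2.326 = 0.117.
Power = Φ(0.117) = 0.547.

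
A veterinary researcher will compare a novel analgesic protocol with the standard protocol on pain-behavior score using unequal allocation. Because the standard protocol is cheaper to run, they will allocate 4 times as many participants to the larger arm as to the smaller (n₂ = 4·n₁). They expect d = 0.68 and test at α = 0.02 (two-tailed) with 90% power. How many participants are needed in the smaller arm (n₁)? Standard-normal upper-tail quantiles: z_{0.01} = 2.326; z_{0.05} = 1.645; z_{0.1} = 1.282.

n₁ = 36

With allocation ratio k = n₂/n₁ = 4, Var(x̄₁−x̄₂) = σ²(1/n₁ + 1/(k·n₁)) = σ²·(k+1)/(k·n₁).
So n₁ = (1 + 1/k)·((z_{α/2} + z_β)/d)² = 1.250 × (3.608/0.68)².
n₁ = 1.250 × 28.15 = 35.2.
Round up: n₁ = 36, giving n₂ = 4 × 36 = 144.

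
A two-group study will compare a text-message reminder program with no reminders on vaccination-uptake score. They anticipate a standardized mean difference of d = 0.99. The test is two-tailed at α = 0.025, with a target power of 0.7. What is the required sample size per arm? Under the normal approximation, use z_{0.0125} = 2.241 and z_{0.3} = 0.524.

n = 16 per group

For two independent groups with equal n: n = 2·((z_{α/2} + z_β) / d)².
z_{α/2} + z_β = 2.241 + 0.524 = 2.765.
n = 2 × (2.765 / 0.99)² = 2 × 2.793² = 2 × 7.80 = 15.6.
Round up to the next whole participant.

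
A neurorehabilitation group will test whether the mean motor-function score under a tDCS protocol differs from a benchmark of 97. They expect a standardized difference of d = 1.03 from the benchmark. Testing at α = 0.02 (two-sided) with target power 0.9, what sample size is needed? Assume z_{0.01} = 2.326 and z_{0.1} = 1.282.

For a one-sample test: n = ((z_{α/2} + z_β) / d)².
z_{α/2} + z_β = 2.326 + 1.282 = 3.608.
n = (3.608 / 1.03)² = 3.503² = 12.27.
Round up.

n = 13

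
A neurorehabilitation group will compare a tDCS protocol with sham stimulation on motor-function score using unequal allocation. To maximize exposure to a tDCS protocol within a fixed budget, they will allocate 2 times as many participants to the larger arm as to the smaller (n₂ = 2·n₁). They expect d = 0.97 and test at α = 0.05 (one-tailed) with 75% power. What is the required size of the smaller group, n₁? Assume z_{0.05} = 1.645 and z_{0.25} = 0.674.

With allocation ratio k = n₂/n₁ = 2, Var(x̄₁−x̄₂) = σ²(1/n₁ + 1/(k·n₁)) = σ²·(k+1)/(k·n₁).
So n₁ = (1 + 1/k)·((z_{α} + z_β)/d)² = 1.500 × (2.319/0.97)².
n₁ = 1.500 × 5.72 = 8.6.
Round up: n₁ = 9, giving n₂ = 2 × 9 = 18.

n₁ = 9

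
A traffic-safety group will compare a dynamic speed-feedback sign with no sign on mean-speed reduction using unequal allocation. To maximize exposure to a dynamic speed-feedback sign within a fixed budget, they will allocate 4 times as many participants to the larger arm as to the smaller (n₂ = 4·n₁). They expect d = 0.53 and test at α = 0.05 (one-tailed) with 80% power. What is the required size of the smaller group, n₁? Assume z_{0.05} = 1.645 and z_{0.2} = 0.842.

With allocation ratio k = n₂/n₁ = 4, Var(x̄₁−x̄₂) = σ²(1/n₁ + 1/(k·n₁)) = σ²·(k+1)/(k·n₁).
So n₁ = (1 + 1/k)·((z_{α} + z_β)/d)² = 1.250 × (2.487/0.53)².
n₁ = 1.250 × 22.02 = 27.5.
Round up: n₁ = 28, giving n₂ = 4 × 28 = 112.

n₁ = 28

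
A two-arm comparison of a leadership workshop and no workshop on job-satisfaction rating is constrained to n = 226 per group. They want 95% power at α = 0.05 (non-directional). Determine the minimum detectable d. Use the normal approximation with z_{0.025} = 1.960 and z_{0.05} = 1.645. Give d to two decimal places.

For two independent groups of n = 226 each: d_min = (z_{α/2} + z_β)·√(2/n).
z-sum = 1.960 + 1.645 = 3.605.
d_min = 3.605 × √(2/226) = 3.605 × 0.0941 = 0.339.

d_min ≈ 0.34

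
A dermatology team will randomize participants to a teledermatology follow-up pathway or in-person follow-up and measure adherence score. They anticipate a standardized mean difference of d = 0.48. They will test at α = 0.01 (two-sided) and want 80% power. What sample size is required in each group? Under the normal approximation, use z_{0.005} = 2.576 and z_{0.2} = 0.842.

n = 102 per group

For two independent groups with equal n: n = 2·((z_{α/2} + z_β) / d)².
z_{α/2} + z_β = 2.576 + 0.842 = 3.418.
n = 2 × (3.418 / 0.48)² = 2 × 7.121² = 2 × 50.71 = 101.4.
Round up to the next whole participant.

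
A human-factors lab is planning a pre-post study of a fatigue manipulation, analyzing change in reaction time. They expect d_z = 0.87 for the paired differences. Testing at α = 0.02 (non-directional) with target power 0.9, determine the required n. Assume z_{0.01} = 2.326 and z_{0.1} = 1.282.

For a paired (one-sample on differences) test: n = ((z_{α/2} + z_β) / d)².
z_{α/2} + z_β = 2.326 + 1.282 = 3.608.
n = (3.608 / 0.87)² = 4.147² = 17.20.
Round up.

n = 18 pairs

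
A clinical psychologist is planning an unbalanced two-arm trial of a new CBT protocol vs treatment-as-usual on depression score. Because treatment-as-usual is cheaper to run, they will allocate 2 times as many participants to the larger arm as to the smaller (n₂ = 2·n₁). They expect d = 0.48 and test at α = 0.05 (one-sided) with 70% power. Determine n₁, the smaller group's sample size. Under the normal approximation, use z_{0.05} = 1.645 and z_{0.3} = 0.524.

With allocation ratio k = n₂/n₁ = 2, Var(x̄₁−x̄₂) = σ²(1/n₁ + 1/(k·n₁)) = σ²·(k+1)/(k·n₁).
So n₁ = (1 + 1/k)·((z_{α} + z_β)/d)² = 1.500 × (2.169/0.48)².
n₁ = 1.500 × 20.42 = 30.6.
Round up: n₁ = 31, giving n₂ = 2 × 31 = 62.

n₁ = 31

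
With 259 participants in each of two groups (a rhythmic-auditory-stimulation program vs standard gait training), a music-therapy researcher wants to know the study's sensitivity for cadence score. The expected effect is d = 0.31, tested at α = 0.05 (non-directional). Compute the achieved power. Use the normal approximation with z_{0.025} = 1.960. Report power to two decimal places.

For two equal groups, power = Φ(d·√(n/2) − z_{α/2}).
d·√(n/2) = 0.31 × √(259/2) = 0.31 × 11.380 = 3.528.
z_β = 3.528 − 1.960 = 1.568.
Power = Φ(1.568) = 0.942.

power ≈ 0.94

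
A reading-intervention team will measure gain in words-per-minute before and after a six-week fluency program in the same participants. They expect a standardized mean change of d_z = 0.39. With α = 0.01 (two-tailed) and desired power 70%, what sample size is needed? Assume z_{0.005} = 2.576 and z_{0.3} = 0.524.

For a paired (one-sample on differences) test: n = ((z_{α/2} + z_β) / d)².
z_{α/2} + z_β = 2.576 + 0.524 = 3.100.
n = (3.100 / 0.39)² = 7.949² = 63.18.
Round up.

n = 64 pairs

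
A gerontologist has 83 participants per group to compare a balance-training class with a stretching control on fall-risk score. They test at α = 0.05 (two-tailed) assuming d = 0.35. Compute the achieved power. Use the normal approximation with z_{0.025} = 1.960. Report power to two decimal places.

For two equal groups, power = Φ(d·√(n/2) − z_{α/2}).
d·√(n/2) = 0.35 × √(83/2) = 0.35 × 6.442 = 2.255.
z_β = 2.255 − 1.960 = 0.295.
Power = Φ(0.295) = 0.616.

power ≈ 0.62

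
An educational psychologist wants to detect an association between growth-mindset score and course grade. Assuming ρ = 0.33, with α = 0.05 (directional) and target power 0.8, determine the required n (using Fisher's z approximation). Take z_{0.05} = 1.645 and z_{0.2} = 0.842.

Fisher's z: C = ½·ln((1+r)/(1−r)) = ½·ln(1.9851) = 0.3428.
n = ((z_{α} + z_β)/C)² + 3.
(1.645 + 0.842) / 0.3428 = 2.487 / 0.3428 = 7.255.
n = 7.255² + 3 = 52.63 + 3 = 55.6.
Round up.

n = 56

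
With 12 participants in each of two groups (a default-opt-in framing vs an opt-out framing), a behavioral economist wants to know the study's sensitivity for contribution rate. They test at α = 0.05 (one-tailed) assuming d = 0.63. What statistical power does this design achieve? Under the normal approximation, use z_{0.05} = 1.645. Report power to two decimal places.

For two equal groups, power = Φ(d·√(n/2) − z_{α}).
d·√(n/2) = 0.63 × √(12/2) = 0.63 × 2.449 = 1.543.
z_β = 1.543 − 1.645 = -0.102.
Power = Φ(-0.102) = 0.459.

power ≈ 0.46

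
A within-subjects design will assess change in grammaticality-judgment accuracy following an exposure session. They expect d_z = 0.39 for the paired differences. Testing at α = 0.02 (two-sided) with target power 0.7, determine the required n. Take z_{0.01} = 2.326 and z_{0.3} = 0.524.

n = 54 pairs

For a paired (one-sample on differences) test: n = ((z_{α/2} + z_β) / d)².
z_{α/2} + z_β = 2.326 + 0.524 = 2.850.
n = (2.850 / 0.39)² = 7.308² = 53.40.
Round up.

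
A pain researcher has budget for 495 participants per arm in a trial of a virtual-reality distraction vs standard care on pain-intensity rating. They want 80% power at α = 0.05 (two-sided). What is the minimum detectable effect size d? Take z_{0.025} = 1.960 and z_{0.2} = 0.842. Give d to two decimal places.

For two independent groups of n = 495 each: d_min = (z_{α/2} + z_β)·√(2/n).
z-sum = 1.960 + 0.842 = 2.802.
d_min = 2.802 × √(2/495) = 2.802 × 0.0636 = 0.178.

d_min ≈ 0.18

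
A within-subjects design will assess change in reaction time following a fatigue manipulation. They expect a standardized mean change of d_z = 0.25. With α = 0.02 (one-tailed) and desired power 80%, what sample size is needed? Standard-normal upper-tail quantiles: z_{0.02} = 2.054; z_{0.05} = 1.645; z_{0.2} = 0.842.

n = 135 pairs

For a paired (one-sample on differences) test: n = ((z_{α} + z_β) / d)².
z_{α} + z_β = 2.054 + 0.842 = 2.896.
n = (2.896 / 0.25)² = 11.584² = 134.19.
Round up.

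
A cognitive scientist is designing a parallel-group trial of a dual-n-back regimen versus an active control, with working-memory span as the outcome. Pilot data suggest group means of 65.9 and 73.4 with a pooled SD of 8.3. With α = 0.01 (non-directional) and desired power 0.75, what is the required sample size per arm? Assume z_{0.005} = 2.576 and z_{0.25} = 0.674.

Cohen's d = |M₁ − M₂| / SD_pooled = |65.9 − 73.4| / 8.3 = 7.5 / 8.3 = 0.904.
For two independent groups with equal n: n = 2·((z_{α/2} + z_β) / d)².
z_{α/2} + z_β = 2.576 + 0.674 = 3.250.
n = 2 × (3.250 / 0.904)² = 2 × 3.595² = 2 × 12.92 = 25.8.
Round up to the next whole participant.

n = 26 per group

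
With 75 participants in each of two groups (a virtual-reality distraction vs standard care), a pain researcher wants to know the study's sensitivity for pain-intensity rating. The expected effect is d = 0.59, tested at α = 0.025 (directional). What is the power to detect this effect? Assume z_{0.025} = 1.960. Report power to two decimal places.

power ≈ 0.95

For two equal groups, power = Φ(d·√(n/2) − z_{α}).
d·√(n/2) = 0.59 × √(75/2) = 0.59 × 6.124 = 3.613.
z_β = 3.613 − 1.960 = 1.653.
Power = Φ(1.653) = 0.951.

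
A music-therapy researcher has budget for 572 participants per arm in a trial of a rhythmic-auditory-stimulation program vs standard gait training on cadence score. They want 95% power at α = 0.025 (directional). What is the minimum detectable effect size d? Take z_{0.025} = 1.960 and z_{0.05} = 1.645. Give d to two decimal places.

d_min ≈ 0.21

For two independent groups of n = 572 each: d_min = (z_{α} + z_β)·√(2/n).
z-sum = 1.960 + 1.645 = 3.605.
d_min = 3.605 × √(2/572) = 3.605 × 0.0591 = 0.213.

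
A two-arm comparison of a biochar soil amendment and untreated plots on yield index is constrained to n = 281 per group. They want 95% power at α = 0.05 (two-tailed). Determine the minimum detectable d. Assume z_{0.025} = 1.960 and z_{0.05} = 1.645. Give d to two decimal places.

For two independent groups of n = 281 each: d_min = (z_{α/2} + z_β)·√(2/n).
z-sum = 1.960 + 1.645 = 3.605.
d_min = 3.605 × √(2/281) = 3.605 × 0.0844 = 0.304.

d_min ≈ 0.30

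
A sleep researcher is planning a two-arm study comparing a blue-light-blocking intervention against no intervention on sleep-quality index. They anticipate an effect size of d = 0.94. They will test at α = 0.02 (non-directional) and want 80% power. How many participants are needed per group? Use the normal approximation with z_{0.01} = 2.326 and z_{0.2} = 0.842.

n = 23 per group

For two independent groups with equal n: n = 2·((z_{α/2} + z_β) / d)².
z_{α/2} + z_β = 2.326 + 0.842 = 3.168.
n = 2 × (3.168 / 0.94)² = 2 × 3.370² = 2 × 11.36 = 22.7.
Round up to the next whole participant.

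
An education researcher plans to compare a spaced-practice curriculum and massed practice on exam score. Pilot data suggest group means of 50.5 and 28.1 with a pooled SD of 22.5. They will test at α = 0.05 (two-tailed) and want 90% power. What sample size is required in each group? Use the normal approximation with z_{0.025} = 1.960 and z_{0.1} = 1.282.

n = 22 per group

Cohen's d = |M₁ − M₂| / SD_pooled = |50.5 − 28.1| / 22.5 = 22.4 / 22.5 = 0.996.
For two independent groups with equal n: n = 2·((z_{α/2} + z_β) / d)².
z_{α/2} + z_β = 1.960 + 1.282 = 3.242.
n = 2 × (3.242 / 0.996)² = 2 × 3.255² = 2 × 10.60 = 21.2.
Round up to the next whole participant.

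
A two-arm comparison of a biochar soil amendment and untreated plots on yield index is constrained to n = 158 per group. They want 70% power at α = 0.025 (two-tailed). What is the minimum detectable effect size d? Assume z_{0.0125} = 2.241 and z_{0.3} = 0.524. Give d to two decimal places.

For two independent groups of n = 158 each: d_min = (z_{α/2} + z_β)·√(2/n).
z-sum = 2.241 + 0.524 = 2.765.
d_min = 2.765 × √(2/158) = 2.765 × 0.1125 = 0.311.

d_min ≈ 0.31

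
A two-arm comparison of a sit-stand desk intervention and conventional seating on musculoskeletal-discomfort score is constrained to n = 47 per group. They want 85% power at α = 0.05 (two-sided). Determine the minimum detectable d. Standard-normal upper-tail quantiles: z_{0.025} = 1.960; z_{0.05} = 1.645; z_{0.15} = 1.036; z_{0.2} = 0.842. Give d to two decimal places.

d_min ≈ 0.62

For two independent groups of n = 47 each: d_min = (z_{α/2} + z_β)·√(2/n).
z-sum = 1.960 + 1.036 = 2.996.
d_min = 2.996 × √(2/47) = 2.996 × 0.2063 = 0.618.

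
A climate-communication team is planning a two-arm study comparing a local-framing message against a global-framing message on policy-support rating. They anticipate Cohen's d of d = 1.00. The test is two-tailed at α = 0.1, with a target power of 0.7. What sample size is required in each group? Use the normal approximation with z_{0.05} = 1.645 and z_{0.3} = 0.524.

For two independent groups with equal n: n = 2·((z_{α/2} + z_β) / d)².
z_{α/2} + z_β = 1.645 + 0.524 = 2.169.
n = 2 × (2.169 / 1.00)² = 2 × 2.169² = 2 × 4.70 = 9.4.
Round up to the next whole participant.

n = 10 per group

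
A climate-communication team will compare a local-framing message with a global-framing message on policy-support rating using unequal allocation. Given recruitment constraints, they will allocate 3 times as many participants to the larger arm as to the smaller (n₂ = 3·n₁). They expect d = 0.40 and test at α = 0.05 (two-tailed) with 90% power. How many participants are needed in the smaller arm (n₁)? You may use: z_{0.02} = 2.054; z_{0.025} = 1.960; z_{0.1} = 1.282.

With allocation ratio k = n₂/n₁ = 3, Var(x̄₁−x̄₂) = σ²(1/n₁ + 1/(k·n₁)) = σ²·(k+1)/(k·n₁).
So n₁ = (1 + 1/k)·((z_{α/2} + z_β)/d)² = 1.333 × (3.242/0.40)².
n₁ = 1.333 × 65.69 = 87.6.
Round up: n₁ = 88, giving n₂ = 3 × 88 = 264.

n₁ = 88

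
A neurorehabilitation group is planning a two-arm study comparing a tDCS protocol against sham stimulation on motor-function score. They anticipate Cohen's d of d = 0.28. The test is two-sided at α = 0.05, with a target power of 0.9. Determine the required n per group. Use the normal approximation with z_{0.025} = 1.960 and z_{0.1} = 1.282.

n = 269 per group

For two independent groups with equal n: n = 2·((z_{α/2} + z_β) / d)².
z_{α/2} + z_β = 1.960 + 1.282 = 3.242.
n = 2 × (3.242 / 0.28)² = 2 × 11.579² = 2 × 134.06 = 268.1.
Round up to the next whole participant.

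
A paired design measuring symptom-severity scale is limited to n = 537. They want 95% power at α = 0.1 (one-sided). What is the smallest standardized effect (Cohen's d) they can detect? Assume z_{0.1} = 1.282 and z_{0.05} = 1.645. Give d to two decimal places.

d_min ≈ 0.13

For a single sample (or paired design) of n = 537: d_min = (z_{α} + z_β)/√n.
z-sum = 1.282 + 1.645 = 2.927.
d_min = 2.927 / √537 = 2.927 / 23.173 = 0.126.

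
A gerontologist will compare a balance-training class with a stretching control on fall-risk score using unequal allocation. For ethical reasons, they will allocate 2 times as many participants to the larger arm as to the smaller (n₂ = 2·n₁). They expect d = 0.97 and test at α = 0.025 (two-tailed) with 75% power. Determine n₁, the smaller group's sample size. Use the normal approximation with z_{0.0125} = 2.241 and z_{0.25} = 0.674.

With allocation ratio k = n₂/n₁ = 2, Var(x̄₁−x̄₂) = σ²(1/n₁ + 1/(k·n₁)) = σ²·(k+1)/(k·n₁).
So n₁ = (1 + 1/k)·((z_{α/2} + z_β)/d)² = 1.500 × (2.915/0.97)².
n₁ = 1.500 × 9.03 = 13.5.
Round up: n₁ = 14, giving n₂ = 2 × 14 = 28.

n₁ = 14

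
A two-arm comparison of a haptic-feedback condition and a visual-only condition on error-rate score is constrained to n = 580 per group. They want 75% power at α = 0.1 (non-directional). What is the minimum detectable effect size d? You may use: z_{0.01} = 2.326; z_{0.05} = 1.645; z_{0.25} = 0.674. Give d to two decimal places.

For two independent groups of n = 580 each: d_min = (z_{α/2} + z_β)·√(2/n).
z-sum = 1.645 + 0.674 = 2.319.
d_min = 2.319 × √(2/580) = 2.319 × 0.0587 = 0.136.

d_min ≈ 0.14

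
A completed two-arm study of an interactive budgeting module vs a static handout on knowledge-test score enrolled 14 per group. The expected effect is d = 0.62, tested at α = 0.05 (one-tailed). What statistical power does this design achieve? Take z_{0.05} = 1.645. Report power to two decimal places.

power ≈ 0.50

For two equal groups, power = Φ(d·√(n/2) − z_{α}).
d·√(n/2) = 0.62 × √(14/2) = 0.62 × 2.646 = 1.640.
z_β = 1.640 − 1.645 = -0.005.
Power = Φ(-0.005) = 0.498.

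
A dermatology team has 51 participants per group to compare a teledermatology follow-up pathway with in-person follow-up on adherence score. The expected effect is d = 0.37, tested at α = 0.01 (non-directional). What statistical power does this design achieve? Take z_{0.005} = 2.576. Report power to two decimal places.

power ≈ 0.24

For two equal groups, power = Φ(d·√(n/2) − z_{α/2}).
d·√(n/2) = 0.37 × √(51/2) = 0.37 × 5.050 = 1.868.
z_β = 1.868 − 2.576 = -0.708.
Power = Φ(-0.708) = 0.240.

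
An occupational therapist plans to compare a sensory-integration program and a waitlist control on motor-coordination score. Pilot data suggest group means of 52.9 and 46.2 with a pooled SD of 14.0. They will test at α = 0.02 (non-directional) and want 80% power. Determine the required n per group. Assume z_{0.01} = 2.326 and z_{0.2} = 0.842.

n = 88 per group

Cohen's d = |M₁ − M₂| / SD_pooled = |52.9 − 46.2| / 14.0 = 6.7 / 14.0 = 0.479.
For two independent groups with equal n: n = 2·((z_{α/2} + z_β) / d)².
z_{α/2} + z_β = 2.326 + 0.842 = 3.168.
n = 2 × (3.168 / 0.479)² = 2 × 6.614² = 2 × 43.74 = 87.5.
Round up to the next whole participant.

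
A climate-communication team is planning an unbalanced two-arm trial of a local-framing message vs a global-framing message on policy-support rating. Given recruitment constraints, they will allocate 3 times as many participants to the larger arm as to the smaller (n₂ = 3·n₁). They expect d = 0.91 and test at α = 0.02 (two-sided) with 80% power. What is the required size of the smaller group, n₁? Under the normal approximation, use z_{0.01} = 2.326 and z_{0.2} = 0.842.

With allocation ratio k = n₂/n₁ = 3, Var(x̄₁−x̄₂) = σ²(1/n₁ + 1/(k·n₁)) = σ²·(k+1)/(k·n₁).
So n₁ = (1 + 1/k)·((z_{α/2} + z_β)/d)² = 1.333 × (3.168/0.91)².
n₁ = 1.333 × 12.12 = 16.2.
Round up: n₁ = 17, giving n₂ = 3 × 17 = 51.

n₁ = 17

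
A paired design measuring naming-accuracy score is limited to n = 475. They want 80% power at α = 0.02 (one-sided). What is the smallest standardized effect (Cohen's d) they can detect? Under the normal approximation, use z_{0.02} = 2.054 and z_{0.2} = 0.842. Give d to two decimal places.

For a single sample (or paired design) of n = 475: d_min = (z_{α} + z_β)/√n.
z-sum = 2.054 + 0.842 = 2.896.
d_min = 2.896 / √475 = 2.896 / 21.794 = 0.133.

d_min ≈ 0.13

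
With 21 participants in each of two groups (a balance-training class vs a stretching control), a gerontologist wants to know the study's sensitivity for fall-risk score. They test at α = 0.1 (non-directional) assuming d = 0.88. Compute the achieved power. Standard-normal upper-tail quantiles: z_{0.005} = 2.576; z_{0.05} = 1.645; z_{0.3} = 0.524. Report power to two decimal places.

power ≈ 0.89

For two equal groups, power = Φ(d·√(n/2) − z_{α/2}).
d·√(n/2) = 0.88 × √(21/2) = 0.88 × 3.240 = 2.852.
z_β = 2.852 − 1.645 = 1.207.
Power = Φ(1.207) = 0.886.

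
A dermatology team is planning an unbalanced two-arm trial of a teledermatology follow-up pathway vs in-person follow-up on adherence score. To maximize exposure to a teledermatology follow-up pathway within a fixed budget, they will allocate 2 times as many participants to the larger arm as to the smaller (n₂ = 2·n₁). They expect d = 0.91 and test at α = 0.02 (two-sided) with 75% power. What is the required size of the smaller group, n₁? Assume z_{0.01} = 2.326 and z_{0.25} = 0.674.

n₁ = 17

With allocation ratio k = n₂/n₁ = 2, Var(x̄₁−x̄₂) = σ²(1/n₁ + 1/(k·n₁)) = σ²·(k+1)/(k·n₁).
So n₁ = (1 + 1/k)·((z_{α/2} + z_β)/d)² = 1.500 × (3.000/0.91)².
n₁ = 1.500 × 10.87 = 16.3.
Round up: n₁ = 17, giving n₂ = 2 × 17 = 34.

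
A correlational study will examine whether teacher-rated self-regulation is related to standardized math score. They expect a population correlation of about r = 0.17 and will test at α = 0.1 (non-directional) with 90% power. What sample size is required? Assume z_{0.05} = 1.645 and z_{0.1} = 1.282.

n = 294

Fisher's z: C = ½·ln((1+r)/(1−r)) = ½·ln(1.4096) = 0.1717.
n = ((z_{α/2} + z_β)/C)² + 3.
(1.645 + 1.282) / 0.1717 = 2.927 / 0.1717 = 17.047.
n = 17.047² + 3 = 290.61 + 3 = 293.6.
Round up.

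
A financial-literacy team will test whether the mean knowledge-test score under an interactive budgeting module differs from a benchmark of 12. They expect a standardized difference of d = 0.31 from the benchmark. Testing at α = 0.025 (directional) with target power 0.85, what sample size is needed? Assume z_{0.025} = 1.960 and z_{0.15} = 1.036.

n = 94

For a one-sample test: n = ((z_{α} + z_β) / d)².
z_{α} + z_β = 1.960 + 1.036 = 2.996.
n = (2.996 / 0.31)² = 9.665² = 93.40.
Round up.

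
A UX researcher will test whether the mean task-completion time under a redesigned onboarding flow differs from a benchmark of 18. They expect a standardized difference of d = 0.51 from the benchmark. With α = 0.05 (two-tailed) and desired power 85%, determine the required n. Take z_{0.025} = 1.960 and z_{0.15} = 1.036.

For a one-sample test: n = ((z_{α/2} + z_β) / d)².
z_{α/2} + z_β = 1.960 + 1.036 = 2.996.
n = (2.996 / 0.51)² = 5.875² = 34.51.
Round up.

n = 35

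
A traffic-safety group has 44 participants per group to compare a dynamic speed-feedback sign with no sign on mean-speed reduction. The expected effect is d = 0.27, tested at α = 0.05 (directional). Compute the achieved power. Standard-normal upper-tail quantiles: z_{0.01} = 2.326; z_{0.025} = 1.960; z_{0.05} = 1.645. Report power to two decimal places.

power ≈ 0.35

For two equal groups, power = Φ(d·√(n/2) − z_{α}).
d·√(n/2) = 0.27 × √(44/2) = 0.27 × 4.690 = 1.266.
z_β = 1.266 − 1.645 = -0.379.
Power = Φ(-0.379) = 0.352.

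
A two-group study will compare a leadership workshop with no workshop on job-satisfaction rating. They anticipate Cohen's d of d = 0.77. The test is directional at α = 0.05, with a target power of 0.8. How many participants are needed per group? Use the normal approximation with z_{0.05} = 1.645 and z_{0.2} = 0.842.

For two independent groups with equal n: n = 2·((z_{α} + z_β) / d)².
z_{α} + z_β = 1.645 + 0.842 = 2.487.
n = 2 × (2.487 / 0.77)² = 2 × 3.230² = 2 × 10.43 = 20.9.
Round up to the next whole participant.

n = 21 per group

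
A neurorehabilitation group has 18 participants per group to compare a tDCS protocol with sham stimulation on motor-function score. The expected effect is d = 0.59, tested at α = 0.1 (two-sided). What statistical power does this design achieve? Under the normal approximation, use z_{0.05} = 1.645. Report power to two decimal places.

power ≈ 0.55

For two equal groups, power = Φ(d·√(n/2) − z_{α/2}).
d·√(n/2) = 0.59 × √(18/2) = 0.59 × 3.000 = 1.770.
z_β = 1.770 − 1.645 = 0.125.
Power = Φ(0.125) = 0.550.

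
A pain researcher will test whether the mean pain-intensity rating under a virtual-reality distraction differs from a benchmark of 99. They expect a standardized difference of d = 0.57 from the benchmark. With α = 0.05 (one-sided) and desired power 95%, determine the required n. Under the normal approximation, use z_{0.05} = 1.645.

For a one-sample test: n = ((z_{α} + z_β) / d)².
z_{α} + z_β = 1.645 + 1.645 = 3.290.
n = (3.290 / 0.57)² = 5.772² = 33.32.
Round up.

n = 34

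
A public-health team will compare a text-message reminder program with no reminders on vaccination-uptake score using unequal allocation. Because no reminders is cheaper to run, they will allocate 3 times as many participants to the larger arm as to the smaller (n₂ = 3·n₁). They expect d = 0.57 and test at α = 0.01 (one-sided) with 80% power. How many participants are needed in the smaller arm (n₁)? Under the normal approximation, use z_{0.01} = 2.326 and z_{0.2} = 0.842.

n₁ = 42

With allocation ratio k = n₂/n₁ = 3, Var(x̄₁−x̄₂) = σ²(1/n₁ + 1/(k·n₁)) = σ²·(k+1)/(k·n₁).
So n₁ = (1 + 1/k)·((z_{α} + z_β)/d)² = 1.333 × (3.168/0.57)².
n₁ = 1.333 × 30.89 = 41.2.
Round up: n₁ = 42, giving n₂ = 3 × 42 = 126.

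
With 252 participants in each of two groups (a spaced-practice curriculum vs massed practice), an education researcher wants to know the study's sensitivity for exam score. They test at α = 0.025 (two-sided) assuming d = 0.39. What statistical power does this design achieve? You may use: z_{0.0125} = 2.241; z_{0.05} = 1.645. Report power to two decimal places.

power ≈ 0.98

For two equal groups, power = Φ(d·√(n/2) − z_{α/2}).
d·√(n/2) = 0.39 × √(252/2) = 0.39 × 11.225 = 4.378.
z_β = 4.378 − 2.241 = 2.137.
Power = Φ(2.137) = 0.984.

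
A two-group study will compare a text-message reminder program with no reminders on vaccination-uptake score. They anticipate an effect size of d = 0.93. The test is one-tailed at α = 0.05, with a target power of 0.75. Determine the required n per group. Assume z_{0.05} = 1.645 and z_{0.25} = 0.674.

For two independent groups with equal n: n = 2·((z_{α} + z_β) / d)².
z_{α} + z_β = 1.645 + 0.674 = 2.319.
n = 2 × (2.319 / 0.93)² = 2 × 2.494² = 2 × 6.22 = 12.4.
Round up to the next whole participant.

n = 13 per group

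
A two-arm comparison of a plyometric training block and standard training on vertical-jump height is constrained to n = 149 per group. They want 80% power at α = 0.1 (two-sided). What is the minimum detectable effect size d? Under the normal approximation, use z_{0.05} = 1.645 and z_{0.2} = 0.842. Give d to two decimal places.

d_min ≈ 0.29

For two independent groups of n = 149 each: d_min = (z_{α/2} + z_β)·√(2/n).
z-sum = 1.645 + 0.842 = 2.487.
d_min = 2.487 × √(2/149) = 2.487 × 0.1159 = 0.288.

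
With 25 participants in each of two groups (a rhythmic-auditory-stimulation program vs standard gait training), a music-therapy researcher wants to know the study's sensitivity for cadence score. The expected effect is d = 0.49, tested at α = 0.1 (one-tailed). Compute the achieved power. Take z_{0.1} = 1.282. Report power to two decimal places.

power ≈ 0.67

For two equal groups, power = Φ(d·√(n/2) − z_{α}).
d·√(n/2) = 0.49 × √(25/2) = 0.49 × 3.536 = 1.732.
z_β = 1.732 − 1.282 = 0.450.
Power = Φ(0.450) = 0.674.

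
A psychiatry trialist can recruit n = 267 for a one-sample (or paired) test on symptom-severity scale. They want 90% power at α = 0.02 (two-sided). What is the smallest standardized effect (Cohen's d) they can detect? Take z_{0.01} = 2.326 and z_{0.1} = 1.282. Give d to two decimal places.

d_min ≈ 0.22

For a single sample (or paired design) of n = 267: d_min = (z_{α/2} + z_β)/√n.
z-sum = 2.326 + 1.282 = 3.608.
d_min = 3.608 / √267 = 3.608 / 16.340 = 0.221.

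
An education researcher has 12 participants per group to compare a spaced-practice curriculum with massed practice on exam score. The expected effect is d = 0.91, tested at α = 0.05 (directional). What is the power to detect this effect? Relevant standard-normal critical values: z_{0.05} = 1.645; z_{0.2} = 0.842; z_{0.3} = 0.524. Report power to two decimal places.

For two equal groups, power = Φ(d·√(n/2) − z_{α}).
d·√(n/2) = 0.91 × √(12/2) = 0.91 × 2.449 = 2.229.
z_β = 2.229 − 1.645 = 0.584.
Power = Φ(0.584) = 0.720.

power ≈ 0.72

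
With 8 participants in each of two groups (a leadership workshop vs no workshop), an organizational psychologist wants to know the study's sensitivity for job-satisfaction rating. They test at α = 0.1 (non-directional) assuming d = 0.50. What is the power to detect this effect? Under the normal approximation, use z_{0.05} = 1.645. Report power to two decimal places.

For two equal groups, power = Φ(d·√(n/2) − z_{α/2}).
d·√(n/2) = 0.50 × √(8/2) = 0.50 × 2.000 = 1.000.
z_β = 1.000 − 1.645 = -0.645.
Power = Φ(-0.645) = 0.259.

power ≈ 0.26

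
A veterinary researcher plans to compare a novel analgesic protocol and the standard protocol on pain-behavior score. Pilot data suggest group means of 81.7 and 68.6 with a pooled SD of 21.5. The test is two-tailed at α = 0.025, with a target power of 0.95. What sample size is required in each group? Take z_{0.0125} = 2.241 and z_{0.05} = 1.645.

n = 82 per group

Cohen's d = |M₁ − M₂| / SD_pooled = |81.7 − 68.6| / 21.5 = 13.1 / 21.5 = 0.609.
For two independent groups with equal n: n = 2·((z_{α/2} + z_β) / d)².
z_{α/2} + z_β = 2.241 + 1.645 = 3.886.
n = 2 × (3.886 / 0.609)² = 2 × 6.381² = 2 × 40.72 = 81.4.
Round up to the next whole participant.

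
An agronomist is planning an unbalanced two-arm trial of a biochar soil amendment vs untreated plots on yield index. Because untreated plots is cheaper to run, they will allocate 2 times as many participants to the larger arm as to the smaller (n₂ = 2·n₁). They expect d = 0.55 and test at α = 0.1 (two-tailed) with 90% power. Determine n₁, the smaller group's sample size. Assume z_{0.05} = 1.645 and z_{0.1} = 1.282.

With allocation ratio k = n₂/n₁ = 2, Var(x̄₁−x̄₂) = σ²(1/n₁ + 1/(k·n₁)) = σ²·(k+1)/(k·n₁).
So n₁ = (1 + 1/k)·((z_{α/2} + z_β)/d)² = 1.500 × (2.927/0.55)².
n₁ = 1.500 × 28.32 = 42.5.
Round up: n₁ = 43, giving n₂ = 2 × 43 = 86.

n₁ = 43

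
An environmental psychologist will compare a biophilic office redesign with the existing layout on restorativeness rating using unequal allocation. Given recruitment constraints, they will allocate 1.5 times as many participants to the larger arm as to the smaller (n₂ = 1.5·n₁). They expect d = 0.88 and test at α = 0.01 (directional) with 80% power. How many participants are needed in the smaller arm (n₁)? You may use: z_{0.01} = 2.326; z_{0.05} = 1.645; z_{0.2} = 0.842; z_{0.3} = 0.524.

n₁ = 22

With allocation ratio k = n₂/n₁ = 1.5, Var(x̄₁−x̄₂) = σ²(1/n₁ + 1/(k·n₁)) = σ²·(k+1)/(k·n₁).
So n₁ = (1 + 1/k)·((z_{α} + z_β)/d)² = 1.667 × (3.168/0.88)².
n₁ = 1.667 × 12.96 = 21.6.
Round up: n₁ = 22, giving n₂ = 1.5 × 22 = 33.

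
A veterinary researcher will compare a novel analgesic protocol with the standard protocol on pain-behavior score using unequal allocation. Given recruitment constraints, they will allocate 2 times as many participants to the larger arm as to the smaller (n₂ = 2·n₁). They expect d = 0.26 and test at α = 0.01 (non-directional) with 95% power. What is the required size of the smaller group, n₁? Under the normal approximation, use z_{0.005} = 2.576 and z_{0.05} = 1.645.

n₁ = 396

With allocation ratio k = n₂/n₁ = 2, Var(x̄₁−x̄₂) = σ²(1/n₁ + 1/(k·n₁)) = σ²·(k+1)/(k·n₁).
So n₁ = (1 + 1/k)·((z_{α/2} + z_β)/d)² = 1.500 × (4.221/0.26)².
n₁ = 1.500 × 263.56 = 395.3.
Round up: n₁ = 396, giving n₂ = 2 × 396 = 792.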